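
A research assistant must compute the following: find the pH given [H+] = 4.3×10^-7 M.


pH = -log10([H+]) = -log10(4.3×10^-7)
= 7 - log10(4.3)
= 7 - 0.63
= 6.37

6.37


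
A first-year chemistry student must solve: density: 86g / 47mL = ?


ρ = mass/volume
= 86/47
= 1.83 g/mL

1.83 g/mL


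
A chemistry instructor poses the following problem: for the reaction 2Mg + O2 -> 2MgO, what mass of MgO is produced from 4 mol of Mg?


Mole ratio MgO:Mg = 2:2
n(MgO) = 4 × 2/2 = 4.000 mol
mass = 4.000 × 40.31 = 161.24 g

161.24 g


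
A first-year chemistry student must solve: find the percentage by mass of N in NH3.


M(NH3) = 1×14.01 + 3×1.008 = 17.034 g/mol
Mass of N = 1 × 14.01 = 14.01 g/mol
% N = 14.01/17.034 × 100 = 82.25%

82.25%


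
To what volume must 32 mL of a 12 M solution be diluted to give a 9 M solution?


C1V1 = C2V2
12 × 32 = 9 × V2
V2 = 384/9 = 42.67 mL

42.67 mL


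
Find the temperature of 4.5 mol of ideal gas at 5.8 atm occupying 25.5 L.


PV = nRT  (R = 0.08206 L·atm/(mol·K))
T = PV/(nR) = 5.8×25.5/(4.5×0.08206)
= 147.90/0.369270
= 400.52 K

400.52 K


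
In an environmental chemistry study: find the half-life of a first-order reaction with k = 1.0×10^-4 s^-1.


t½ = ln2/k = 0.693147/(1.0×10^-4 s^-1)
= 6931 s

6931 s


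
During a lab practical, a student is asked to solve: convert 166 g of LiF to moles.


M(LiF) = 25.94 g/mol
n = mass/M = 166/25.94 = 6.3994 mol

6.3994 mol


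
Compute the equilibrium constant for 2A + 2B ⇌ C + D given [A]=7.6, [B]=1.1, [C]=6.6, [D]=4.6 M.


Kc = [C][D]/([A]^2[B]^2)
= (6.6^1 × 4.6^1)/(7.6^2 × 1.1^2)
= 30.36/69.8896
= 0.4344

0.4344


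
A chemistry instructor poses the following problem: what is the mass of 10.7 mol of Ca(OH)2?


M(Ca(OH)2) = 74.1 g/mol
mass = n × M = 10.7 × 74.1 = 792.87 g

792.87 g


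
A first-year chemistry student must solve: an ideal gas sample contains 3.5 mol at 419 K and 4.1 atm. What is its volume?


PV = nRT  (R = 0.08206 L·atm/(mol·K))
V = nRT/P = 3.5×0.08206×419/4.1
= 29.351 L

29.351 L


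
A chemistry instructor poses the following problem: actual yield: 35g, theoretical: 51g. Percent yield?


% yield = actual/theoretical × 100
= 35/51 × 100
= 68.63%

68.63%


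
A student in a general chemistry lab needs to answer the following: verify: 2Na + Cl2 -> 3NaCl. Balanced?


Equation: 2Na + Cl2 -> 3NaCl
Check atoms: Cl: 2≠3, Na: 2≠3
Not balanced

No, not balanced


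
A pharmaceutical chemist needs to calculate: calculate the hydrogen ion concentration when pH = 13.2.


[H+] = 10^(-pH) = 10^(-13.2)
= 6.31×10^-14 M

6.31×10^-14 M


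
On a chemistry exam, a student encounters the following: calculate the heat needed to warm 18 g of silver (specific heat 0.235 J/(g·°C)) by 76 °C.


q = mcΔT = 18 × 0.235 × 76
= 321.48 J

321.48 J


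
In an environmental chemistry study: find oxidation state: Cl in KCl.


halide: -1
Oxidation number: -1

-1


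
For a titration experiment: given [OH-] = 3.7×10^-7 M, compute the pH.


pOH = -log10([OH-]) = -log10(3.7×10^-7)
= 7 - log10(3.7) = 6.43
pH = 14 - pOH = 14 - 6.43 = 7.57

7.57


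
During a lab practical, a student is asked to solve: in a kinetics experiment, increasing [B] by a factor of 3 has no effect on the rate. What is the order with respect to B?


rate ∝ [B]^n
rate ∝ [B]^0
Order in B: 0

0


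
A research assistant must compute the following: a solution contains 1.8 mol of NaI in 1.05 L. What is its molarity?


M = n/V = 1.8/1.05 = 1.714 mol/L

1.714 M


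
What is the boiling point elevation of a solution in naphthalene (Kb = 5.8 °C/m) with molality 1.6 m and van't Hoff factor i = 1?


ΔTb = Kb × m × i
= 5.8 × 1.6 × 1
= 9.28 °C

9.28 °C


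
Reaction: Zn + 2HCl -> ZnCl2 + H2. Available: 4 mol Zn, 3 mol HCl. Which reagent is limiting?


Mole ratio available / coefficient:
  Zn: 4/1 = 4.000
  HCl: 3/2 = 1.500
Smaller ratio is limiting.

HCl


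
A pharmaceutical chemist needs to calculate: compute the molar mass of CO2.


M(CO2) = 1×12.01 + 2×16.0
= 12.01 + 32.0
= 44.01 g/mol

44.01 g/mol


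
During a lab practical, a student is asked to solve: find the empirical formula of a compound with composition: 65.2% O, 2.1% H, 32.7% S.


Assume 100 g sample. Moles of each element:
  O: 65.2/16.0 = 4.075 mol
  H: 2.1/1.008 = 2.083 mol
  S: 32.7/32.07 = 1.02 mol
Divide by smallest (1.02):
  O: 4.075/1.02 = 4.0
  H: 2.083/1.02 = 2.04
  S: 1.02/1.02 = 1.0
Empirical formula: H2SO4

H2SO4


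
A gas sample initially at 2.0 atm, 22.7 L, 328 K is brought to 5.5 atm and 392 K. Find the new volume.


P1V1/T1 = P2V2/T2
V2 = P1V1T2/(T1P2)
= 2.0×22.7×392/(328×5.5)
= 9.865 L

9.865 L


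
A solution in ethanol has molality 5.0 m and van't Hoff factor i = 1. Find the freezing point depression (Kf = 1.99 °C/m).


ΔTf = Kf × m × i
= 1.99 × 5.0 × 1
= 9.95 °C

9.95 °C


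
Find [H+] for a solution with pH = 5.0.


[H+] = 10^(-pH) = 10^(-5.0)
= 1.0×10^-5 M

1.0×10^-5 M


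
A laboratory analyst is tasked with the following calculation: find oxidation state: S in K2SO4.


2(+1) + x + 4(-2) = 0, so x = +6
Oxidation number: +6

+6


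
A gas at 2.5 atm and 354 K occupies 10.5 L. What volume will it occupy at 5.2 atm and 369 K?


P1V1/T1 = P2V2/T2
V2 = P1V1T2/(T1P2)
= 2.5×10.5×369/(354×5.2)
= 5.262 L

5.262 L


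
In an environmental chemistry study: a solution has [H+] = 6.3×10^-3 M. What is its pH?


pH = -log10([H+]) = -log10(6.3×10^-3)
= 3 - log10(6.3)
= 3 - 0.8
= 2.2

2.2


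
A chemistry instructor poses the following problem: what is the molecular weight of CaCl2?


M(CaCl2) = 1×40.08 + 2×35.45
= 40.08 + 70.9
= 110.98 g/mol

110.98 g/mol


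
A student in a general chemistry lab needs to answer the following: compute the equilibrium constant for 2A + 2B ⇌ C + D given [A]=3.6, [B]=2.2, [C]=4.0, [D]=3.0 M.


Kc = [C][D]/([A]^2[B]^2)
= (4.0^1 × 3.0^1)/(3.6^2 × 2.2^2)
= 12/62.7264
= 0.1913

0.1913


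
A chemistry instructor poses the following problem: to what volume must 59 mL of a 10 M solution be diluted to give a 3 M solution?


C1V1 = C2V2
10 × 59 = 3 × V2
V2 = 590/3 = 196.67 mL

196.67 mL


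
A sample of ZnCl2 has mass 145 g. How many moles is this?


M(ZnCl2) = 136.28 g/mol
n = mass/M = 145/136.28 = 1.064 mol

1.064 mol


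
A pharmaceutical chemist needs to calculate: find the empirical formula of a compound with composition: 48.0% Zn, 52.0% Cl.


Assume 100 g sample. Moles of each element:
  Zn: 48.0/65.38 = 0.734 mol
  Cl: 52.0/35.45 = 1.467 mol
Divide by smallest (0.734):
  Zn: 0.734/0.734 = 1.0
  Cl: 1.467/0.734 = 2.0
Empirical formula: ZnCl2

ZnCl2


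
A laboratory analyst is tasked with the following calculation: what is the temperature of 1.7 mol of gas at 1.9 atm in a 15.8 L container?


PV = nRT  (R = 0.08206 L·atm/(mol·K))
T = PV/(nR) = 1.9×15.8/(1.7×0.08206)
= 30.02/0.139502
= 215.19 K

215.19 K


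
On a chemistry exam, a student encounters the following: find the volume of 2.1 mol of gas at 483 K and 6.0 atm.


PV = nRT  (R = 0.08206 L·atm/(mol·K))
V = nRT/P = 2.1×0.08206×483/6.0
= 13.872 L

13.872 L


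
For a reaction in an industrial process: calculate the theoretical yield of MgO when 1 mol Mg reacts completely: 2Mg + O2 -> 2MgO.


Mole ratio MgO:Mg = 2:2
n(MgO) = 1 × 2/2 = 1.000 mol
mass = 1.000 × 40.31 = 40.31 g

40.31 g


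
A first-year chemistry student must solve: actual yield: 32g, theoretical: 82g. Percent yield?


% yield = actual/theoretical × 100
= 32/82 × 100
= 39.02%

39.02%


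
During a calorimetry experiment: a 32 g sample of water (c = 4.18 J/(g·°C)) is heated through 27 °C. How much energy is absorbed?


q = mcΔT = 32 × 4.18 × 27
= 3611.52 J

3611.52 J


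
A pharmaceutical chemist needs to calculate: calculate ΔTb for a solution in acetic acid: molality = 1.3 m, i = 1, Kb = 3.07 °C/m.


ΔTb = Kb × m × i
= 3.07 × 1.3 × 1
= 3.991 °C

3.991 °C


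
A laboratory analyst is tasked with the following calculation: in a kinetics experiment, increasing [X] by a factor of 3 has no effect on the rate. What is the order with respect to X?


rate ∝ [X]^n
rate ∝ [X]^0
Order in X: 0

0


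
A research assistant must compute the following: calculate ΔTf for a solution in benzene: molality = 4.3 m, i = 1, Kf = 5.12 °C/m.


ΔTf = Kf × m × i
= 5.12 × 4.3 × 1
= 22.016 °C

22.016 °C


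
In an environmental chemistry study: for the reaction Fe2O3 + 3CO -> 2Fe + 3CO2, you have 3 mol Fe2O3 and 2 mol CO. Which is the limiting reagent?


Mole ratio available / coefficient:
  Fe2O3: 3/1 = 3.000
  CO: 2/3 = 0.667
Smaller ratio is limiting.

CO


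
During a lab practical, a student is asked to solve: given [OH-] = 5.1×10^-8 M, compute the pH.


pOH = -log10([OH-]) = -log10(5.1×10^-8)
= 8 - log10(5.1) = 7.29
pH = 14 - pOH = 14 - 7.29 = 6.71

6.71


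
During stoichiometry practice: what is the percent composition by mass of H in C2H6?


M(C2H6) = 2×12.01 + 6×1.008 = 30.068 g/mol
Mass of H = 6 × 1.008 = 6.048 g/mol
% H = 6.048/30.068 × 100 = 20.11%

20.11%


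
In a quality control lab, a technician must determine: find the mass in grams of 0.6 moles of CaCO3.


M(CaCO3) = 100.09 g/mol
mass = n × M = 0.6 × 100.09 = 60.05 g

60.05 g


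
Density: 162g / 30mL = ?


ρ = mass/volume
= 162/30
= 5.4 g/mL

5.4 g/mL


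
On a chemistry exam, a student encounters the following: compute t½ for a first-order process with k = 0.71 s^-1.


t½ = ln2/k = 0.693147/(0.71 s^-1)
= 0.9763 s

0.9763 s


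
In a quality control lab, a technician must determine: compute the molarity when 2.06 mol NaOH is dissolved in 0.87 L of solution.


M = n/V = 2.06/0.87 = 2.368 mol/L

2.368 M


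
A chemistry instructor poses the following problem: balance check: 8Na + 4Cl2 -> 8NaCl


Equation: 8Na + 4Cl2 -> 8NaCl
Check atoms: Cl: 8=8, Na: 8=8
Balanced

Yes, balanced


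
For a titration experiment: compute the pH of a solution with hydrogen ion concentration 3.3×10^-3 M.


pH = -log10([H+]) = -log10(3.3×10^-3)
= 3 - log10(3.3)
= 3 - 0.52
= 2.48

2.48


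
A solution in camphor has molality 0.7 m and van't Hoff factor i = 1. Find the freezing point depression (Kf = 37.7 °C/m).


ΔTf = Kf × m × i
= 37.7 × 0.7 × 1
= 26.39 °C

26.39 °C


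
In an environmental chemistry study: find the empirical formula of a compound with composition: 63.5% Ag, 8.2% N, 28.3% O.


Assume 100 g sample. Moles of each element:
  Ag: 63.5/107.87 = 0.589 mol
  N: 8.2/14.01 = 0.585 mol
  O: 28.3/16.0 = 1.769 mol
Divide by smallest (0.585):
  Ag: 0.589/0.585 = 1.01
  N: 0.585/0.585 = 1.0
  O: 1.769/0.585 = 3.02
Empirical formula: AgNO3

AgNO3


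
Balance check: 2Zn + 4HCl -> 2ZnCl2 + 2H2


Equation: 2Zn + 4HCl -> 2ZnCl2 + 2H2
Check atoms: Cl: 4=4, H: 4=4, Zn: 2=2
Balanced

Yes, balanced


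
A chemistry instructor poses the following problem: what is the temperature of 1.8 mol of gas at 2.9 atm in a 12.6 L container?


PV = nRT  (R = 0.08206 L·atm/(mol·K))
T = PV/(nR) = 2.9×12.6/(1.8×0.08206)
= 36.54/0.147708
= 247.38 K

247.38 K


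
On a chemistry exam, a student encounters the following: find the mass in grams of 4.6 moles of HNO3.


M(HNO3) = 63.02 g/mol
mass = n × M = 4.6 × 63.02 = 289.89 g

289.89 g


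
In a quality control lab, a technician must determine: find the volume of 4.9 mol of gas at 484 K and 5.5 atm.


PV = nRT  (R = 0.08206 L·atm/(mol·K))
V = nRT/P = 4.9×0.08206×484/5.5
= 35.384 L

35.384 L


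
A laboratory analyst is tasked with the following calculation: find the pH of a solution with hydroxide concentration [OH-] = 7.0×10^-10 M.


pOH = -log10([OH-]) = -log10(7.0×10^-10)
= 10 - log10(7.0) = 9.15
pH = 14 - pOH = 14 - 9.15 = 4.85

4.85


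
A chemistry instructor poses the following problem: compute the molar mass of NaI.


M(NaI) = 1×22.99 + 1×126.9
= 22.99 + 126.9
= 149.89 g/mol

149.89 g/mol


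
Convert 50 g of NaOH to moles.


M(NaOH) = 40.0 g/mol
n = mass/M = 50/40.0 = 1.25 mol

1.25 mol


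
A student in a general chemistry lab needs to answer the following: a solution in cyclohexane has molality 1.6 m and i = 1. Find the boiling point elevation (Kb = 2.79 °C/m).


ΔTb = Kb × m × i
= 2.79 × 1.6 × 1
= 4.464 °C

4.464 °C


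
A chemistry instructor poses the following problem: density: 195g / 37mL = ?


ρ = mass/volume
= 195/37
= 5.27 g/mL

5.27 g/mL


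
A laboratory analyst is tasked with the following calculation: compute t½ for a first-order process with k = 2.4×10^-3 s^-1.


t½ = ln2/k = 0.693147/(2.4×10^-3 s^-1)
= 288.8 s

288.8 s


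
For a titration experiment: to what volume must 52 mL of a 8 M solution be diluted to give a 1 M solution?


C1V1 = C2V2
8 × 52 = 1 × V2
V2 = 416/1 = 416.0 mL

416.0 mL


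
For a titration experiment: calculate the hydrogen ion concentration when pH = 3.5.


[H+] = 10^(-pH) = 10^(-3.5)
= 3.16×10^-4 M

3.16×10^-4 M


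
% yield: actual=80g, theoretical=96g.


% yield = actual/theoretical × 100
= 80/96 × 100
= 83.33%

83.33%


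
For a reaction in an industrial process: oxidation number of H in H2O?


H is +1 with nonmetals
Oxidation number: +1

+1


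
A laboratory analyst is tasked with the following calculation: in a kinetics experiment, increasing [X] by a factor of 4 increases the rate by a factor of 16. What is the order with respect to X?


rate ∝ [X]^n
4^n = 16 → n = 2
Order in X: 2

2


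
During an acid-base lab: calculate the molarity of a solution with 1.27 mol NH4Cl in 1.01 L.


M = n/V = 1.27/1.01 = 1.257 mol/L

1.257 M


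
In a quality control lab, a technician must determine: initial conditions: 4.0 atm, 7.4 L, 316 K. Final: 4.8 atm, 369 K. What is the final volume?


P1V1/T1 = P2V2/T2
V2 = P1V1T2/(T1P2)
= 4.0×7.4×369/(316×4.8)
= 7.201 L

7.201 L


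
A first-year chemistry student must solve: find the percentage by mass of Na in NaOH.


M(NaOH) = 1×22.99 + 1×16.0 + 1×1.008 = 39.998 g/mol
Mass of Na = 1 × 22.99 = 22.99 g/mol
% Na = 22.99/39.998 × 100 = 57.48%

57.48%


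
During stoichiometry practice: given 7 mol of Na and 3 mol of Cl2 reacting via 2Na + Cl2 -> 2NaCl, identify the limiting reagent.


Mole ratio available / coefficient:
  Na: 7/2 = 3.500
  Cl2: 3/1 = 3.000
Smaller ratio is limiting.

Cl2


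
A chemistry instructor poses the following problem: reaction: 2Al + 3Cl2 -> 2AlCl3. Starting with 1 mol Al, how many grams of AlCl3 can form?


Mole ratio AlCl3:Al = 2:2
n(AlCl3) = 1 × 2/2 = 1.000 mol
mass = 1.000 × 133.33 = 133.33 g

133.33 g


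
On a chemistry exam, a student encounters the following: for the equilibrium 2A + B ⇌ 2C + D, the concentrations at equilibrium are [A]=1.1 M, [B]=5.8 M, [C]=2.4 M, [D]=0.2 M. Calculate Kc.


Kc = [C]^2[D]/([A]^2[B])
= (2.4^2 × 0.2^1)/(1.1^2 × 5.8^1)
= 1.152/7.018
= 0.1641

0.1641


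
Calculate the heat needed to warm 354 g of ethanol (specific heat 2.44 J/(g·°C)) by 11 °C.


q = mcΔT = 354 × 2.44 × 11
= 9501.36 J

9501.36 J


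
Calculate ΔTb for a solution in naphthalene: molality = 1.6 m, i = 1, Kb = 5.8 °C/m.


ΔTb = Kb × m × i
= 5.8 × 1.6 × 1
= 9.28 °C

9.28 °C


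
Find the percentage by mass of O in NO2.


M(NO2) = 1×14.01 + 2×16.0 = 46.01 g/mol
Mass of O = 2 × 16.0 = 32.00 g/mol
% O = 32.00/46.01 × 100 = 69.55%

69.55%


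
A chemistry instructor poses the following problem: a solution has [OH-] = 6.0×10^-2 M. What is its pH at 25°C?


pOH = -log10([OH-]) = -log10(6.0×10^-2)
= 2 - log10(6.0) = 1.22
pH = 14 - pOH = 14 - 1.22 = 12.78

12.78


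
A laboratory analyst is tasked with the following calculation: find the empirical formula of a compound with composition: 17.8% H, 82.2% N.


Assume 100 g sample. Moles of each element:
  H: 17.8/1.008 = 17.659 mol
  N: 82.2/14.01 = 5.867 mol
Divide by smallest (5.867):
  H: 17.659/5.867 = 3.01
  N: 5.867/5.867 = 1.0
Empirical formula: NH3

NH3


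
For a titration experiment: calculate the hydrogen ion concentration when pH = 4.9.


[H+] = 10^(-pH) = 10^(-4.9)
= 1.26×10^-5 M

1.26×10^-5 M


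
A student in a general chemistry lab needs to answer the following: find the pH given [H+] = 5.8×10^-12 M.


pH = -log10([H+]) = -log10(5.8×10^-12)
= 12 - log10(5.8)
= 12 - 0.76
= 11.24

11.24


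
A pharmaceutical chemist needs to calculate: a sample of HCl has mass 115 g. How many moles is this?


M(HCl) = 36.46 g/mol
n = mass/M = 115/36.46 = 3.1541 mol

3.1541 mol


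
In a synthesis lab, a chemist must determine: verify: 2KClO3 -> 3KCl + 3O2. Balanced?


Equation: 2KClO3 -> 3KCl + 3O2
Check atoms: Cl: 2≠3, K: 2≠3, O: 6=6
Not balanced

No, not balanced


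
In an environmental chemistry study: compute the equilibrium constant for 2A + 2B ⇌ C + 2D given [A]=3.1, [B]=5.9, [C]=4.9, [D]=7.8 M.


Kc = [C][D]^2/([A]^2[B]^2)
= (4.9^1 × 7.8^2)/(3.1^2 × 5.9^2)
= 298.116/334.5241
= 0.8912

0.8912


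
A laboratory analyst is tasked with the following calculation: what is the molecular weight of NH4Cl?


M(NH4Cl) = 1×14.01 + 4×1.008 + 1×35.45
= 14.01 + 4.03 + 35.45
= 53.49 g/mol

53.49 g/mol


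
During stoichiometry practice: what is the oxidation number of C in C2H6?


2x + 6(+1) = 0, so x = -3
Oxidation number: -3

-3


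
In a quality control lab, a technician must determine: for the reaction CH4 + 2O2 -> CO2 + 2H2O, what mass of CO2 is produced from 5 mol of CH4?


Mole ratio CO2:CH4 = 1:1
n(CO2) = 5 × 1/1 = 5.000 mol
mass = 5.000 × 44.01 = 220.05 g

220.05 g


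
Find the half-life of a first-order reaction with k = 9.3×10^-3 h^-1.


t½ = ln2/k = 0.693147/(9.3×10^-3 h^-1)
= 74.53 h

74.53 h


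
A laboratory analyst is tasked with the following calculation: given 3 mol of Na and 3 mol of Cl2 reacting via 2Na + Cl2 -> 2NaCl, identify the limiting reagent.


Mole ratio available / coefficient:
  Na: 3/2 = 1.500
  Cl2: 3/1 = 3.000
Smaller ratio is limiting.

Na


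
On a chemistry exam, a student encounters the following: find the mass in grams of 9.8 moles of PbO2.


M(PbO2) = 239.2 g/mol
mass = n × M = 9.8 × 239.2 = 2344.16 g

2344.16 g


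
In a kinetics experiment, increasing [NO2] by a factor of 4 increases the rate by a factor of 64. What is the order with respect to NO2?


rate ∝ [NO2]^n
4^n = 64 → n = 3
Order in NO2: 3

3


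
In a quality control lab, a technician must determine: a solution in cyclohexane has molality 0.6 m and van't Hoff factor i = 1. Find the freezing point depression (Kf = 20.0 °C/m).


ΔTf = Kf × m × i
= 20.0 × 0.6 × 1
= 12.0 °C

12.0 °C


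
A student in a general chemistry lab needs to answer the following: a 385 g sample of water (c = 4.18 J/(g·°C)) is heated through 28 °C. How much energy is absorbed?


q = mcΔT = 385 × 4.18 × 28
= 45060.40 J

45060.40 J


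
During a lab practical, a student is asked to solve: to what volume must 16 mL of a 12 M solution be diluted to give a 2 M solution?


C1V1 = C2V2
12 × 16 = 2 × V2
V2 = 192/2 = 96.0 mL

96.0 mL


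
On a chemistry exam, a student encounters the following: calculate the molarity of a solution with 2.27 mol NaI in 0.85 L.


M = n/V = 2.27/0.85 = 2.671 mol/L

2.671 M


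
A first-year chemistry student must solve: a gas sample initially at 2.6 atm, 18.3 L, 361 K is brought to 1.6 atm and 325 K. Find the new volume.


P1V1/T1 = P2V2/T2
V2 = P1V1T2/(T1P2)
= 2.6×18.3×325/(361×1.6)
= 26.772 L

26.772 L


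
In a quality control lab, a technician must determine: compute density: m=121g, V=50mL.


ρ = mass/volume
= 121/50
= 2.42 g/mL

2.42 g/mL


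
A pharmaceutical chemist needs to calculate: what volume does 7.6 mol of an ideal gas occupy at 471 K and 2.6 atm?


PV = nRT  (R = 0.08206 L·atm/(mol·K))
V = nRT/P = 7.6×0.08206×471/2.6
= 112.978 L

112.978 L


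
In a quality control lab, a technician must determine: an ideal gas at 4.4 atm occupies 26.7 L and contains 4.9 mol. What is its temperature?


PV = nRT  (R = 0.08206 L·atm/(mol·K))
T = PV/(nR) = 4.4×26.7/(4.9×0.08206)
= 117.48/0.402094
= 292.17 K

292.17 K


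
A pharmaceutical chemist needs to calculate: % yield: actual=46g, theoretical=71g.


% yield = actual/theoretical × 100
= 46/71 × 100
= 64.79%

64.79%


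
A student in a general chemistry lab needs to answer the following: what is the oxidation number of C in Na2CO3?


2(+1) + x + 3(-2) = 0, so x = +4
Oxidation number: +4

+4


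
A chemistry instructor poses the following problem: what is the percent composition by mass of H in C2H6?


M(C2H6) = 2×12.01 + 6×1.008 = 30.068 g/mol
Mass of H = 6 × 1.008 = 6.048 g/mol
% H = 6.048/30.068 × 100 = 20.11%

20.11%


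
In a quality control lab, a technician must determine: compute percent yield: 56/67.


% yield = actual/theoretical × 100
= 56/67 × 100
= 83.58%

83.58%


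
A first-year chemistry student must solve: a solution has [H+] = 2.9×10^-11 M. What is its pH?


pH = -log10([H+]) = -log10(2.9×10^-11)
= 11 - log10(2.9)
= 11 - 0.46
= 10.54

10.54


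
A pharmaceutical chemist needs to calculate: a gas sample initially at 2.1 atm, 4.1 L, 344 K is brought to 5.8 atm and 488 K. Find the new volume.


P1V1/T1 = P2V2/T2
V2 = P1V1T2/(T1P2)
= 2.1×4.1×488/(344×5.8)
= 2.106 L

2.106 L


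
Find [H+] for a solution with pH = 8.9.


[H+] = 10^(-pH) = 10^(-8.9)
= 1.26×10^-9 M

1.26×10^-9 M


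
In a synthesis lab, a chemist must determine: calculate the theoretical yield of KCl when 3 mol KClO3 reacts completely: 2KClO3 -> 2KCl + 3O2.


Mole ratio KCl:KClO3 = 2:2
n(KCl) = 3 × 2/2 = 3.000 mol
mass = 3.000 × 74.55 = 223.65 g

223.65 g


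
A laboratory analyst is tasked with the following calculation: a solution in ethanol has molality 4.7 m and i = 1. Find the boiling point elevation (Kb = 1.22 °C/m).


ΔTb = Kb × m × i
= 1.22 × 4.7 × 1
= 5.734 °C

5.734 °C


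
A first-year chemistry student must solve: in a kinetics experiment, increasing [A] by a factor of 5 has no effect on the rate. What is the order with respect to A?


rate ∝ [A]^n
rate ∝ [A]^0
Order in A: 0

0


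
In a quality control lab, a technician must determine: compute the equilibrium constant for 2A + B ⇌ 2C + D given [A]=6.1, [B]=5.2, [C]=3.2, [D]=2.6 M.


Kc = [C]^2[D]/([A]^2[B])
= (3.2^2 × 2.6^1)/(6.1^2 × 5.2^1)
= 26.624/193.492
= 0.1376

0.1376


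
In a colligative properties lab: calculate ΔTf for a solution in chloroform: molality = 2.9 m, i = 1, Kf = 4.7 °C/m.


ΔTf = Kf × m × i
= 4.7 × 2.9 × 1
= 13.63 °C

13.63 °C


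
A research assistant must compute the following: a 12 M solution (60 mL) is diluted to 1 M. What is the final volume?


C1V1 = C2V2
12 × 60 = 1 × V2
V2 = 720/1 = 720.0 mL

720.0 mL


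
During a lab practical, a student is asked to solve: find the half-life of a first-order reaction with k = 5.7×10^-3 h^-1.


t½ = ln2/k = 0.693147/(5.7×10^-3 h^-1)
= 121.6 h

121.6 h


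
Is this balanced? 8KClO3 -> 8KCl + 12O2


Equation: 8KClO3 -> 8KCl + 12O2
Check atoms: Cl: 8=8, K: 8=8, O: 24=24
Balanced

Yes, balanced


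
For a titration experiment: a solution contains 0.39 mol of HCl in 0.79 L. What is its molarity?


M = n/V = 0.39/0.79 = 0.494 mol/L

0.494 M


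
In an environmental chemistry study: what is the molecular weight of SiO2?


M(SiO2) = 1×28.09 + 2×16.0
= 28.09 + 32.0
= 60.09 g/mol

60.09 g/mol


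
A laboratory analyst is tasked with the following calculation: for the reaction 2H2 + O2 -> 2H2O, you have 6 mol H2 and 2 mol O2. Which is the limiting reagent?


Mole ratio available / coefficient:
  H2: 6/2 = 3.000
  O2: 2/1 = 2.000
Smaller ratio is limiting.

O2


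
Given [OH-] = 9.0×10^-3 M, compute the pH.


pOH = -log10([OH-]) = -log10(9.0×10^-3)
= 3 - log10(9.0) = 2.05
pH = 14 - pOH = 14 - 2.05 = 11.95

11.95


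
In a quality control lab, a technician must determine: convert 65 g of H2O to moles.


M(H2O) = 18.02 g/mol
n = mass/M = 65/18.02 = 3.6071 mol

3.6071 mol


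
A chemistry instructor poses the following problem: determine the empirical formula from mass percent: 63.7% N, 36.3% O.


Assume 100 g sample. Moles of each element:
  N: 63.7/14.01 = 4.547 mol
  O: 36.3/16.0 = 2.269 mol
Divide by smallest (2.269):
  N: 4.547/2.269 = 2.0
  O: 2.269/2.269 = 1.0
Empirical formula: N2O

N2O


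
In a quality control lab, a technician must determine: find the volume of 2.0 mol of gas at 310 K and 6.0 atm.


PV = nRT  (R = 0.08206 L·atm/(mol·K))
V = nRT/P = 2.0×0.08206×310/6.0
= 8.48 L

8.48 L


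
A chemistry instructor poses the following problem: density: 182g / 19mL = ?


ρ = mass/volume
= 182/19
= 9.579 g/mL

9.579 g/mL


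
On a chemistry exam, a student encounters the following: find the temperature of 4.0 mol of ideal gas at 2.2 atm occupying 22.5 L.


PV = nRT  (R = 0.08206 L·atm/(mol·K))
T = PV/(nR) = 2.2×22.5/(4.0×0.08206)
= 49.50/0.328240
= 150.80 K

150.80 K


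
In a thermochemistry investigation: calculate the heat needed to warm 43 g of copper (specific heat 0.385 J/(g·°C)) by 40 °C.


q = mcΔT = 43 × 0.385 × 40
= 662.20 J

662.20 J


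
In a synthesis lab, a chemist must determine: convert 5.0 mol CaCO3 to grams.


M(CaCO3) = 100.09 g/mol
mass = n × M = 5.0 × 100.09 = 500.45 g

500.45 g


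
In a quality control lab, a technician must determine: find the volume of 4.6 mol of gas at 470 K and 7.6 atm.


PV = nRT  (R = 0.08206 L·atm/(mol·K))
V = nRT/P = 4.6×0.08206×470/7.6
= 23.344 L

23.344 L


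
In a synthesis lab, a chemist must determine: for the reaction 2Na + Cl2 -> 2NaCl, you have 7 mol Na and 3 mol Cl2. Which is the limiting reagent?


Mole ratio available / coefficient:
  Na: 7/2 = 3.500
  Cl2: 3/1 = 3.000
Smaller ratio is limiting.

Cl2


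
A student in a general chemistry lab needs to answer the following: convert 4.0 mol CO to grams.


M(CO) = 28.01 g/mol
mass = n × M = 4.0 × 28.01 = 112.04 g

112.04 g


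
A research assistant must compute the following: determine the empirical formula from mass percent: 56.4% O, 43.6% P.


Assume 100 g sample. Moles of each element:
  O: 56.4/16.0 = 3.525 mol
  P: 43.6/30.97 = 1.408 mol
Divide by smallest (1.408):
  O: 3.525/1.408 = 2.5
  P: 1.408/1.408 = 1.0
Multiply all ratios by 2 to obtain whole numbers.
Empirical formula: P2O5

P2O5


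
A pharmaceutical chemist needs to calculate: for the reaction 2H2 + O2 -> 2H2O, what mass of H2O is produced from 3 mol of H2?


Mole ratio H2O:H2 = 2:2
n(H2O) = 3 × 2/2 = 3.000 mol
mass = 3.000 × 18.02 = 54.06 g

54.06 g


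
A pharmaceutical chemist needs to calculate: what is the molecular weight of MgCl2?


M(MgCl2) = 1×24.31 + 2×35.45
= 24.31 + 70.9
= 95.21 g/mol

95.21 g/mol


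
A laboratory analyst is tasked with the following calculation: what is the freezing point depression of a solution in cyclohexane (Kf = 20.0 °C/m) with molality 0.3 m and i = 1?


ΔTf = Kf × m × i
= 20.0 × 0.3 × 1
= 6.0 °C

6.0 °C


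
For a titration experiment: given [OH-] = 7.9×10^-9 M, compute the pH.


pOH = -log10([OH-]) = -log10(7.9×10^-9)
= 9 - log10(7.9) = 8.1
pH = 14 - pOH = 14 - 8.1 = 5.9

5.9


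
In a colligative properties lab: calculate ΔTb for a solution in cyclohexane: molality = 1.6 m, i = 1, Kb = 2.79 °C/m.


ΔTb = Kb × m × i
= 2.79 × 1.6 × 1
= 4.464 °C

4.464 °C


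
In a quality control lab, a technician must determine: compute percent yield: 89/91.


% yield = actual/theoretical × 100
= 89/91 × 100
= 97.8%

97.8%


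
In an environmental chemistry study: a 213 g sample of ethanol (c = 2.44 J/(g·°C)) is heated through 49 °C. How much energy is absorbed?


q = mcΔT = 213 × 2.44 × 49
= 25466.28 J

25466.28 J


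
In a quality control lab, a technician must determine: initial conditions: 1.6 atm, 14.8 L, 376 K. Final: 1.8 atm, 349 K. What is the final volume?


P1V1/T1 = P2V2/T2
V2 = P1V1T2/(T1P2)
= 1.6×14.8×349/(376×1.8)
= 12.211 L

12.211 L


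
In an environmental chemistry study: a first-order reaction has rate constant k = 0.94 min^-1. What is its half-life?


t½ = ln2/k = 0.693147/(0.94 min^-1)
= 0.7374 min

0.7374 min


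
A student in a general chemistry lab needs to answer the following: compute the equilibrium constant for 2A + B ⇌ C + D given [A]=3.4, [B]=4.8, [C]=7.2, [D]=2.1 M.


Kc = [C][D]/([A]^2[B])
= (7.2^1 × 2.1^1)/(3.4^2 × 4.8^1)
= 15.12/55.488
= 0.2725

0.2725


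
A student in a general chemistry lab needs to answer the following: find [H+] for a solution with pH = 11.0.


[H+] = 10^(-pH) = 10^(-11.0)
= 1.0×10^-11 M

1.0×10^-11 M


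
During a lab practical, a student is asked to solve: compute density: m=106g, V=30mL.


ρ = mass/volume
= 106/30
= 3.533 g/mL

3.533 g/mL


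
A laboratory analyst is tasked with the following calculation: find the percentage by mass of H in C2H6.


M(C2H6) = 2×12.01 + 6×1.008 = 30.068 g/mol
Mass of H = 6 × 1.008 = 6.048 g/mol
% H = 6.048/30.068 × 100 = 20.11%

20.11%


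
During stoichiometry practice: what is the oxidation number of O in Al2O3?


O is usually -2
Oxidation number: -2

-2


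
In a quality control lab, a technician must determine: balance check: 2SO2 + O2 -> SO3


Equation: 2SO2 + O2 -> SO3
Check atoms: O: 6≠3, S: 2≠1
Not balanced

No, not balanced


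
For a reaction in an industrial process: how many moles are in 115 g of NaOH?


M(NaOH) = 40.0 g/mol
n = mass/M = 115/40.0 = 2.875 mol

2.875 mol


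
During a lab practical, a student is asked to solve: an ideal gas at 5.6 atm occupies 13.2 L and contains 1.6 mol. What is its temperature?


PV = nRT  (R = 0.08206 L·atm/(mol·K))
T = PV/(nR) = 5.6×13.2/(1.6×0.08206)
= 73.92/0.131296
= 563.00 K

563.00 K


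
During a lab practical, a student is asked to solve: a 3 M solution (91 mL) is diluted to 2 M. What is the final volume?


C1V1 = C2V2
3 × 91 = 2 × V2
V2 = 273/2 = 136.5 mL

136.5 mL


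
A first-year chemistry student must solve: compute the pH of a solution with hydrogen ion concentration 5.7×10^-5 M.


pH = -log10([H+]) = -log10(5.7×10^-5)
= 5 - log10(5.7)
= 5 - 0.76
= 4.24

4.24


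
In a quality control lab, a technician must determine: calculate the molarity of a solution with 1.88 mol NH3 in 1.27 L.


M = n/V = 1.88/1.27 = 1.480 mol/L

1.480 M


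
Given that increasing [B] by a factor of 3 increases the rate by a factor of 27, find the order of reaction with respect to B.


rate ∝ [B]^n
3^n = 27 → n = 3
Order in B: 3

3


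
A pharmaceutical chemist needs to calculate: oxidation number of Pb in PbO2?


x + 2(-2) = 0, so x = +4
Oxidation number: +4

+4


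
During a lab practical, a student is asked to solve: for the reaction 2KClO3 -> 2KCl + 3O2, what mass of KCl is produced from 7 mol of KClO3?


Mole ratio KCl:KClO3 = 2:2
n(KCl) = 7 × 2/2 = 7.000 mol
mass = 7.000 × 74.55 = 521.85 g

521.85 g


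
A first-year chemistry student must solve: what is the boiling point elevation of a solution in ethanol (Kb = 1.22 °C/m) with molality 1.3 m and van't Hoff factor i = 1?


ΔTb = Kb × m × i
= 1.22 × 1.3 × 1
= 1.586 °C

1.586 °C


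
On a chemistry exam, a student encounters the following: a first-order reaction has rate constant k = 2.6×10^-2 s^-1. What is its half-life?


t½ = ln2/k = 0.693147/(2.6×10^-2 s^-1)
= 26.66 s

26.66 s


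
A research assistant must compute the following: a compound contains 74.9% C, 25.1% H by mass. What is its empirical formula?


Assume 100 g sample. Moles of each element:
  C: 74.9/12.01 = 6.236 mol
  H: 25.1/1.008 = 24.901 mol
Divide by smallest (6.236):
  C: 6.236/6.236 = 1.0
  H: 24.901/6.236 = 3.99
Empirical formula: CH4

CH4


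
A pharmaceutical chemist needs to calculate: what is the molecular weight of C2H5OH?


M(C2H5OH) = 2×12.01 + 6×1.008 + 1×16.0
= 24.02 + 6.05 + 16.0
= 46.07 g/mol

46.07 g/mol


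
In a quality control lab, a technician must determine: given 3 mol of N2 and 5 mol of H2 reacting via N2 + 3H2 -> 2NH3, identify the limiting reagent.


Mole ratio available / coefficient:
  N2: 3/1 = 3.000
  H2: 5/3 = 1.667
Smaller ratio is limiting.

H2


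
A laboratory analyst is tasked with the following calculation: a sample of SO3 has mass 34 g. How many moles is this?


M(SO3) = 80.07 g/mol
n = mass/M = 34/80.07 = 0.4246 mol

0.4246 mol


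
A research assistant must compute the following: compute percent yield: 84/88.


% yield = actual/theoretical × 100
= 84/88 × 100
= 95.45%

95.45%


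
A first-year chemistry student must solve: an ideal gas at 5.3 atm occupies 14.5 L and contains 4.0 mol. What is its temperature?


PV = nRT  (R = 0.08206 L·atm/(mol·K))
T = PV/(nR) = 5.3×14.5/(4.0×0.08206)
= 76.85/0.328240
= 234.13 K

234.13 K


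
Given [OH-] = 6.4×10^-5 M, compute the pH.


pOH = -log10([OH-]) = -log10(6.4×10^-5)
= 5 - log10(6.4) = 4.19
pH = 14 - pOH = 14 - 4.19 = 9.81

9.81


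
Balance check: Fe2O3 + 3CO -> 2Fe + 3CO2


Equation: Fe2O3 + 3CO -> 2Fe + 3CO2
Check atoms: C: 3=3, Fe: 2=2, O: 6=6
Balanced

Yes, balanced


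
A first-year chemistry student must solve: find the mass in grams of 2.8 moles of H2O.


M(H2O) = 18.02 g/mol
mass = n × M = 2.8 × 18.02 = 50.46 g

50.46 g


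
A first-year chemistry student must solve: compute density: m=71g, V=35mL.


ρ = mass/volume
= 71/35
= 2.029 g/mL

2.029 g/mL


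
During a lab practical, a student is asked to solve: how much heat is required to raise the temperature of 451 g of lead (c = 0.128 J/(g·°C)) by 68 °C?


q = mcΔT = 451 × 0.128 × 68
= 3925.50 J

3925.50 J


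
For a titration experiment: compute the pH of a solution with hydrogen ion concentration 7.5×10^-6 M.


pH = -log10([H+]) = -log10(7.5×10^-6)
= 6 - log10(7.5)
= 6 - 0.88
= 5.12

5.12


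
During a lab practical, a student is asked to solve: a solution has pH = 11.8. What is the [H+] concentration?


[H+] = 10^(-pH) = 10^(-11.8)
= 1.58×10^-12 M

1.58×10^-12 M


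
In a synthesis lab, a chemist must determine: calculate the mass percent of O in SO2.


M(SO2) = 1×32.07 + 2×16.0 = 64.07 g/mol
Mass of O = 2 × 16.0 = 32.00 g/mol
% O = 32.00/64.07 × 100 = 49.95%

49.95%


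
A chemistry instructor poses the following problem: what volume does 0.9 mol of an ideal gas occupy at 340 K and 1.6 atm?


PV = nRT  (R = 0.08206 L·atm/(mol·K))
V = nRT/P = 0.9×0.08206×340/1.6
= 15.694 L

15.694 L


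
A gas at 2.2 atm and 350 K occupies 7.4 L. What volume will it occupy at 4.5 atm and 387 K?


P1V1/T1 = P2V2/T2
V2 = P1V1T2/(T1P2)
= 2.2×7.4×387/(350×4.5)
= 4.0 L

4.0 L


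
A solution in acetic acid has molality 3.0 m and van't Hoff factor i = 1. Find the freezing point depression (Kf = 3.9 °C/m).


ΔTf = Kf × m × i
= 3.9 × 3.0 × 1
= 11.7 °C

11.7 °C


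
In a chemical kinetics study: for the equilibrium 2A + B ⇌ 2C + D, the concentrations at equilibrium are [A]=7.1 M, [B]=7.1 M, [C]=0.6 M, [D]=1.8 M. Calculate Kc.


Kc = [C]^2[D]/([A]^2[B])
= (0.6^2 × 1.8^1)/(7.1^2 × 7.1^1)
= 0.648/357.911
= 0.001811

0.001811


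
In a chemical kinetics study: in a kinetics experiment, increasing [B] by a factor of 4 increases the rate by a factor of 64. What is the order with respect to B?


rate ∝ [B]^n
4^n = 64 → n = 3
Order in B: 3

3


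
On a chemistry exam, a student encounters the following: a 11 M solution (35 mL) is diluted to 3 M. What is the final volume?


C1V1 = C2V2
11 × 35 = 3 × V2
V2 = 385/3 = 128.33 mL

128.33 mL


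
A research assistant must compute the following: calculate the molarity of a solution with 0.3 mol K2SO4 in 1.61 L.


M = n/V = 0.3/1.61 = 0.186 mol/L

0.186 M


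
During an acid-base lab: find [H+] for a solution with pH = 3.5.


[H+] = 10^(-pH) = 10^(-3.5)
= 3.16×10^-4 M

3.16×10^-4 M


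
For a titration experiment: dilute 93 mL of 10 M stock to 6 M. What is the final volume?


C1V1 = C2V2
10 × 93 = 6 × V2
V2 = 930/6 = 155.0 mL

155.0 mL


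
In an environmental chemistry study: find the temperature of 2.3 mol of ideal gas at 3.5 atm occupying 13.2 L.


PV = nRT  (R = 0.08206 L·atm/(mol·K))
T = PV/(nR) = 3.5×13.2/(2.3×0.08206)
= 46.20/0.188738
= 244.78 K

244.78 K


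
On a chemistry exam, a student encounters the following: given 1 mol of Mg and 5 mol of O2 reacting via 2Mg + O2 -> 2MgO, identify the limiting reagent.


Mole ratio available / coefficient:
  Mg: 1/2 = 0.500
  O2: 5/1 = 5.000
Smaller ratio is limiting.

Mg


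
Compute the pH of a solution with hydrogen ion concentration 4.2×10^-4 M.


pH = -log10([H+]) = -log10(4.2×10^-4)
= 4 - log10(4.2)
= 4 - 0.62
= 3.38

3.38


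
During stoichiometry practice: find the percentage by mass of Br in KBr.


M(KBr) = 1×39.1 + 1×79.9 = 119.00 g/mol
Mass of Br = 1 × 79.9 = 79.90 g/mol
% Br = 79.90/119.00 × 100 = 67.14%

67.14%


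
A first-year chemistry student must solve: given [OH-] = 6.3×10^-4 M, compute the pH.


pOH = -log10([OH-]) = -log10(6.3×10^-4)
= 4 - log10(6.3) = 3.2
pH = 14 - pOH = 14 - 3.2 = 10.8

10.8


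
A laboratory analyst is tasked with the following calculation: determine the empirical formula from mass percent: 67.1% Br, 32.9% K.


Assume 100 g sample. Moles of each element:
  Br: 67.1/79.9 = 0.84 mol
  K: 32.9/39.1 = 0.841 mol
Divide by smallest (0.84):
  Br: 0.84/0.84 = 1.0
  K: 0.841/0.84 = 1.0
Empirical formula: KBr

KBr


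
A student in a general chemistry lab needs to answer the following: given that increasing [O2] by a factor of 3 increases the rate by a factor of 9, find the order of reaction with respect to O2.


rate ∝ [O2]^n
3^n = 9 → n = 2
Order in O2: 2

2


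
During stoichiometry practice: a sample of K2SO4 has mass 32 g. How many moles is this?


M(K2SO4) = 174.27 g/mol
n = mass/M = 32/174.27 = 0.1836 mol

0.1836 mol


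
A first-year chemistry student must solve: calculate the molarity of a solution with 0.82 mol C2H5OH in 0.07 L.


M = n/V = 0.82/0.07 = 11.714 mol/L

11.714 M


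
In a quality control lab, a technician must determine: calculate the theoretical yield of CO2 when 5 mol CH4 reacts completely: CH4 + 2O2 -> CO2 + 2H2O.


Mole ratio CO2:CH4 = 1:1
n(CO2) = 5 × 1/1 = 5.000 mol
mass = 5.000 × 44.01 = 220.05 g

220.05 g


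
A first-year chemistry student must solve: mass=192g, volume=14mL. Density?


ρ = mass/volume
= 192/14
= 13.714 g/mL

13.714 g/mL


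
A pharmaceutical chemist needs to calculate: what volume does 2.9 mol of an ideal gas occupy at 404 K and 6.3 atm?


PV = nRT  (R = 0.08206 L·atm/(mol·K))
V = nRT/P = 2.9×0.08206×404/6.3
= 15.261 L

15.261 L


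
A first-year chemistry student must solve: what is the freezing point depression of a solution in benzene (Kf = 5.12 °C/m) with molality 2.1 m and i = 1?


ΔTf = Kf × m × i
= 5.12 × 2.1 × 1
= 10.752 °C

10.752 °C


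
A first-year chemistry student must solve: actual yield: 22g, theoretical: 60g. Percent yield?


% yield = actual/theoretical × 100
= 22/60 × 100
= 36.67%

36.67%


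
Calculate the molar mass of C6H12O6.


M(C6H12O6) = 6×12.01 + 12×1.008 + 6×16.0
= 72.06 + 12.1 + 96.0
= 180.16 g/mol

180.16 g/mol


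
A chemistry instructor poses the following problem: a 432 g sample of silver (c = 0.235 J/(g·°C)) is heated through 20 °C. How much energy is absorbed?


q = mcΔT = 432 × 0.235 × 20
= 2030.40 J

2030.40 J
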